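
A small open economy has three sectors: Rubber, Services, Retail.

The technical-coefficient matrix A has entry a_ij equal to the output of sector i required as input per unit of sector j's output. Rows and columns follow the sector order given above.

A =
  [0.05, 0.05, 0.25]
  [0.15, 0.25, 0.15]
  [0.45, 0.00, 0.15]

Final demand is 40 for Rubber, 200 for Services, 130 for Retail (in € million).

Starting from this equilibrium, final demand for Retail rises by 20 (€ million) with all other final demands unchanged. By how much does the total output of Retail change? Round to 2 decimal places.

I − A =
  [   0.95    -0.05    -0.25]
  [  -0.15     0.75    -0.15]
  [  -0.45     0.00     0.85]
Cofactors of I−A, C_ij = (−1)^(i+j)·(minor ij) (rows/columns in the sector order above):
  C_11 = (0.75)(0.85) − (-0.15)(0.00) = 0.6375
  C_12 = −[(-0.15)(0.85) − (-0.15)(-0.45)] = 0.1950
  C_13 = (-0.15)(0.00) − (0.75)(-0.45) = 0.3375
  C_21 = −[(-0.05)(0.85) − (-0.25)(0.00)] = 0.0425
  C_22 = (0.95)(0.85) − (-0.25)(-0.45) = 0.6950
  C_23 = −[(0.95)(0.00) − (-0.05)(-0.45)] = 0.0225
  C_31 = (-0.05)(-0.15) − (-0.25)(0.75) = 0.1950
  C_32 = −[(0.95)(-0.15) − (-0.25)(-0.15)] = 0.1800
  C_33 = (0.95)(0.75) − (-0.05)(-0.15) = 0.7050
det(I−A) = Σ_j (I−A)_1j·C_1j = (0.95)(0.6375) + (-0.05)(0.1950) + (-0.25)(0.3375) = 0.5115
adj(I−A) = Cᵀ =
  [ 0.6375   0.0425   0.1950]
  [ 0.1950   0.6950   0.1800]
  [ 0.3375   0.0225   0.7050]
(I − A)⁻¹ = adj(I−A) / det(I−A) ≈
  [   1.2463     0.0831     0.3812]
  [   0.3812     1.3587     0.3519]
  [   0.6598     0.0440     1.3783]
Δx = (I − A)⁻¹ Δd with Δd having +20 in the Retail component and 0 elsewhere.
So Δx_3 = L_33 · (+20), where L_33 = adj(I−A)_33 / det(I−A) = 0.7050 / 0.5115.
Δx_3 = 0.7050 × (+20) / 0.5115 = 14.10 / 0.5115 ≈ 27.57.

Δx_3 = 27.57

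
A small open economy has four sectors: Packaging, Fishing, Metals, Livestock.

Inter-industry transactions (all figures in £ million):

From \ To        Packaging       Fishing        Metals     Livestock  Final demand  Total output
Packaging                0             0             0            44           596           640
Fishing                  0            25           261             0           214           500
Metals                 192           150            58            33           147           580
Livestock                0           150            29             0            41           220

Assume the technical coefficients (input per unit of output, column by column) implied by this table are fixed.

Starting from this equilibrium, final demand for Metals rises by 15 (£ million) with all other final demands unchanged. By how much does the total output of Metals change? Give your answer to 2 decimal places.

Δx_M = 20.90

Technical coefficients a_ij = z_ij / X_j:
  a_PP = 0/640 = 0.00, a_FP = 0/640 = 0.00, a_MP = 192/640 = 0.30, a_LP = 0/640 = 0.00
  a_PF = 0/500 = 0.00, a_FF = 25/500 = 0.05, a_MF = 150/500 = 0.30, a_LF = 150/500 = 0.30
  a_PM = 0/580 = 0.00, a_FM = 261/580 = 0.45, a_MM = 58/580 = 0.10, a_LM = 29/580 = 0.05
  a_PL = 44/220 = 0.20, a_FL = 0/220 = 0.00, a_ML = 33/220 = 0.15, a_LL = 0/220 = 0.00
I − A =
  [   1.00     0.00     0.00    -0.20]
  [   0.00     0.95    -0.45     0.00]
  [  -0.30    -0.30     0.90    -0.15]
  [   0.00    -0.30    -0.05     1.00]
Compute the cofactors C_ij = (−1)^(i+j)·(3×3 minor ij) of I−A; the adjugate is their transpose:
adj(I−A) = Cᵀ =
  [ 0.692625   0.057000   0.036500   0.144000]
  [ 0.135000   0.889500   0.450000   0.094500]
  [ 0.285000   0.363000   0.950000   0.199500]
  [ 0.054750   0.285000   0.182500   0.720000]
det(I−A) = Σ_j (I−A)_1j·C_1j = (1.00)(0.692625) + (0.00)(0.135000) + (0.00)(0.285000) + (-0.20)(0.054750) = 0.681675
(I − A)⁻¹ = adj(I−A) / det(I−A) ≈
  [   1.0161     0.0836     0.0535     0.2112]
  [   0.1980     1.3049     0.6601     0.1386]
  [   0.4181     0.5325     1.3936     0.2927]
  [   0.0803     0.4181     0.2677     1.0562]
Δx = (I − A)⁻¹ Δd with Δd having +15 in the Metals component and 0 elsewhere.
So Δx_M = L_MM · (+15), where L_MM = adj(I−A)_MM / det(I−A) = 0.950000 / 0.681675.
Δx_M = 0.950000 × (+15) / 0.681675 = 14.25 / 0.681675 ≈ 20.90.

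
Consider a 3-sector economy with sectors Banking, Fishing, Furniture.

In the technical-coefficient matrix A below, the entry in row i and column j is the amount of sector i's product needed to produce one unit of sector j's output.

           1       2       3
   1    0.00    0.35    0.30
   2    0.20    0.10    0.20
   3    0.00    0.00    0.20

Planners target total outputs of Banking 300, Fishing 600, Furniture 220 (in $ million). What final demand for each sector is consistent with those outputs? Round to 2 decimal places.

I − A =
  [   1.00    -0.35    -0.30]
  [  -0.20     0.90    -0.20]
  [   0.00     0.00     0.80]
d = (I − A) x:
  d_1 = (+1.00)·300 + (-0.35)·600 + (-0.30)·220 = 24.00
  d_2 = (-0.20)·300 + (+0.90)·600 + (-0.20)·220 = 436.00
  d_3 = (+0.00)·300 + (+0.00)·600 + (+0.80)·220 = 176.00

d_1 = 24.00, d_2 = 436.00, d_3 = 176.00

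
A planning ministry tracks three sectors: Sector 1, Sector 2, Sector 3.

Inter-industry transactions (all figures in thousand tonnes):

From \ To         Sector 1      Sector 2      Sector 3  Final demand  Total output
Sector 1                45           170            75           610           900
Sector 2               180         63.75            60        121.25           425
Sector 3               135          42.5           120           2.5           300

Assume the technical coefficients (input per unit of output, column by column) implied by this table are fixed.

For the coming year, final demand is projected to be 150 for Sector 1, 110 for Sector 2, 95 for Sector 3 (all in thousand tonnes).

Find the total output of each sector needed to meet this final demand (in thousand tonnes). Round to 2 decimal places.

Technical coefficients a_ij = z_ij / X_j:
  a_11 = 45/900 = 0.05, a_21 = 180/900 = 0.20, a_31 = 135/900 = 0.15
  a_12 = 170/425 = 0.40, a_22 = 63.75/425 = 0.15, a_32 = 42.5/425 = 0.10
  a_13 = 75/300 = 0.25, a_23 = 60/300 = 0.20, a_33 = 120/300 = 0.40
I − A =
  [   0.95    -0.40    -0.25]
  [  -0.20     0.85    -0.20]
  [  -0.15    -0.10     0.60]
Cofactors of I−A, C_ij = (−1)^(i+j)·(minor ij) (rows/columns in the sector order above):
  C_11 = (0.85)(0.60) − (-0.20)(-0.10) = 0.4900
  C_12 = −[(-0.20)(0.60) − (-0.20)(-0.15)] = 0.1500
  C_13 = (-0.20)(-0.10) − (0.85)(-0.15) = 0.1475
  C_21 = −[(-0.40)(0.60) − (-0.25)(-0.10)] = 0.2650
  C_22 = (0.95)(0.60) − (-0.25)(-0.15) = 0.5325
  C_23 = −[(0.95)(-0.10) − (-0.40)(-0.15)] = 0.1550
  C_31 = (-0.40)(-0.20) − (-0.25)(0.85) = 0.2925
  C_32 = −[(0.95)(-0.20) − (-0.25)(-0.20)] = 0.2400
  C_33 = (0.95)(0.85) − (-0.40)(-0.20) = 0.7275
det(I−A) = Σ_j (I−A)_1j·C_1j = (0.95)(0.4900) + (-0.40)(0.1500) + (-0.25)(0.1475) = 0.368625
adj(I−A) = Cᵀ =
  [ 0.4900   0.2650   0.2925]
  [ 0.1500   0.5325   0.2400]
  [ 0.1475   0.1550   0.7275]
(I − A)⁻¹ = adj(I−A) / det(I−A) ≈
  [   1.3293     0.7189     0.7935]
  [   0.4069     1.4446     0.6511]
  [   0.4001     0.4205     1.9736]
x = (I − A)⁻¹ d = adj(I−A)·d / det(I−A), with det(I−A) = 0.368625:
  x_1 = (0.4900·150 + 0.2650·110 + 0.2925·95) / 0.368625 = 130.4375 / 0.368625 ≈ 353.85
  x_2 = (0.1500·150 + 0.5325·110 + 0.2400·95) / 0.368625 = 103.875 / 0.368625 ≈ 281.79
  x_3 = (0.1475·150 + 0.1550·110 + 0.7275·95) / 0.368625 = 108.2875 / 0.368625 ≈ 293.76

x_1 = 353.85, x_2 = 281.79, x_3 = 293.76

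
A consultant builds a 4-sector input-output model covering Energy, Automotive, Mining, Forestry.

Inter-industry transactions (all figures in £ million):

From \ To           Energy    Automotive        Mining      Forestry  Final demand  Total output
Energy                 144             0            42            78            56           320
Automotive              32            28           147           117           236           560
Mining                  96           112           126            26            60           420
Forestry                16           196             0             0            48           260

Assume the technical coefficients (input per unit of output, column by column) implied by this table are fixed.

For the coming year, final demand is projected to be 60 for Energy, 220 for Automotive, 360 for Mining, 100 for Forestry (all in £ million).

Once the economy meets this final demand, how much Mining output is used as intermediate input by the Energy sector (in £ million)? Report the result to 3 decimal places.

z_31 = 162.243

Technical coefficients a_ij = z_ij / X_j:
  a_11 = 144/320 = 0.45, a_21 = 32/320 = 0.10, a_31 = 96/320 = 0.30, a_41 = 16/320 = 0.05
  a_12 = 0/560 = 0.00, a_22 = 28/560 = 0.05, a_32 = 112/560 = 0.20, a_42 = 196/560 = 0.35
  a_13 = 42/420 = 0.10, a_23 = 147/420 = 0.35, a_33 = 126/420 = 0.30, a_43 = 0/420 = 0.00
  a_14 = 78/260 = 0.30, a_24 = 117/260 = 0.45, a_34 = 26/260 = 0.10, a_44 = 0/260 = 0.00
I − A =
  [   0.55     0.00    -0.10    -0.30]
  [  -0.10     0.95    -0.35    -0.45]
  [  -0.30    -0.20     0.70    -0.10]
  [  -0.05    -0.35     0.00     1.00]
Compute the cofactors C_ij = (−1)^(i+j)·(3×3 minor ij) of I−A; the adjugate is their transpose:
adj(I−A) = Cᵀ =
  [ 0.472500   0.097000   0.116000   0.197000]
  [ 0.192500   0.344000   0.199500   0.232500]
  [ 0.270500   0.157750   0.411125   0.193250]
  [ 0.091000   0.125250   0.075625   0.296750]
det(I−A) = Σ_j (I−A)_1j·C_1j = (0.55)(0.472500) + (0.00)(0.192500) + (-0.10)(0.270500) + (-0.30)(0.091000) = 0.205525
(I − A)⁻¹ = adj(I−A) / det(I−A) ≈
  [   2.2990     0.4720     0.5644     0.9585]
  [   0.9366     1.6738     0.9707     1.1312]
  [   1.3161     0.7675     2.0004     0.9403]
  [   0.4428     0.6094     0.3680     1.4439]
First solve x = (I − A)⁻¹ d = adj(I−A)·d / det(I−A); in particular x_1 = (0.472500·60 + 0.097000·220 + 0.116000·360 + 0.197000·100) / 0.205525 = 111.15 / 0.205525 ≈ 540.81012.
Intermediate flow from 3 to 1: z_31 = a_31 · x_1 = 0.30 × 111.15 / 0.205525 = 33.345 / 0.205525 ≈ 162.243.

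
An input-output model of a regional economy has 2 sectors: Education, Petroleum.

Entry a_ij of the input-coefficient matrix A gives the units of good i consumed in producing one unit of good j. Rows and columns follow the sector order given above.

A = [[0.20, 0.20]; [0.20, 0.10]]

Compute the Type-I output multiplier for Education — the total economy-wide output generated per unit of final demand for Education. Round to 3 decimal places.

m_E = 1.618

I − A =
  [   0.80    -0.20]
  [  -0.20     0.90]
det(I−A) = (0.80)(0.90) − (-0.20)(-0.20) = 0.6800
adj(I−A) = [[0.90, 0.20], [0.20, 0.80]]
(I − A)⁻¹ = adj(I−A) / det(I−A) ≈
  [   1.3235     0.2941]
  [   0.2941     1.1765]
The output multiplier for sector j is the column-j sum of the Leontief inverse (I − A)⁻¹ = adj(I−A) / det(I−A).
Column E of adj(I−A): (0.90, 0.20); det(I−A) = 0.6800.
m_E = (0.90 + 0.20) / 0.6800 = 1.10 / 0.6800 ≈ 1.618.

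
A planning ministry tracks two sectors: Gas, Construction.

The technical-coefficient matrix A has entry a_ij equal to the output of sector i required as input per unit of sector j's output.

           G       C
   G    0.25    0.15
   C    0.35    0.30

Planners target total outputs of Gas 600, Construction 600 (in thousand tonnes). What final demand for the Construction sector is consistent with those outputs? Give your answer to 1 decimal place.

d_C = 210.0

I − A =
  [   0.75    -0.15]
  [  -0.35     0.70]
d = (I − A) x:
  d_G = (+0.75)·600 + (-0.15)·600 = 360.0
  d_C = (-0.35)·600 + (+0.70)·600 = 210.0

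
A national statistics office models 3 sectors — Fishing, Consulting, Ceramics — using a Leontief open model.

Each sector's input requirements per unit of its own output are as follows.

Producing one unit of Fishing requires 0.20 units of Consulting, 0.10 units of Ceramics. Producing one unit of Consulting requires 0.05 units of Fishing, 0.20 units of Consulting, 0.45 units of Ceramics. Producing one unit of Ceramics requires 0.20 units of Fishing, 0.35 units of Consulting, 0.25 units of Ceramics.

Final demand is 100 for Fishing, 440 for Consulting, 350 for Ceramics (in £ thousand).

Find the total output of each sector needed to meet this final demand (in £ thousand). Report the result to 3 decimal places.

x_1 = 406.951, x_2 = 1192.736, x_3 = 1236.569

I − A =
  [   1.00    -0.05    -0.20]
  [  -0.20     0.80    -0.35]
  [  -0.10    -0.45     0.75]
Cofactors of I−A, C_ij = (−1)^(i+j)·(minor ij) (rows/columns in the sector order above):
  C_11 = (0.80)(0.75) − (-0.35)(-0.45) = 0.4425
  C_12 = −[(-0.20)(0.75) − (-0.35)(-0.10)] = 0.1850
  C_13 = (-0.20)(-0.45) − (0.80)(-0.10) = 0.1700
  C_21 = −[(-0.05)(0.75) − (-0.20)(-0.45)] = 0.1275
  C_22 = (1.00)(0.75) − (-0.20)(-0.10) = 0.7300
  C_23 = −[(1.00)(-0.45) − (-0.05)(-0.10)] = 0.4550
  C_31 = (-0.05)(-0.35) − (-0.20)(0.80) = 0.1775
  C_32 = −[(1.00)(-0.35) − (-0.20)(-0.20)] = 0.3900
  C_33 = (1.00)(0.80) − (-0.05)(-0.20) = 0.7900
det(I−A) = Σ_j (I−A)_1j·C_1j = (1.00)(0.4425) + (-0.05)(0.1850) + (-0.20)(0.1700) = 0.39925
adj(I−A) = Cᵀ =
  [ 0.4425   0.1275   0.1775]
  [ 0.1850   0.7300   0.3900]
  [ 0.1700   0.4550   0.7900]
(I − A)⁻¹ = adj(I−A) / det(I−A) ≈
  [   1.1083     0.3193     0.4446]
  [   0.4634     1.8284     0.9768]
  [   0.4258     1.1396     1.9787]
x = (I − A)⁻¹ d = adj(I−A)·d / det(I−A), with det(I−A) = 0.39925:
  x_1 = (0.4425·100 + 0.1275·440 + 0.1775·350) / 0.39925 = 162.475 / 0.39925 ≈ 406.951
  x_2 = (0.1850·100 + 0.7300·440 + 0.3900·350) / 0.39925 = 476.20 / 0.39925 ≈ 1192.736
  x_3 = (0.1700·100 + 0.4550·440 + 0.7900·350) / 0.39925 = 493.70 / 0.39925 ≈ 1236.569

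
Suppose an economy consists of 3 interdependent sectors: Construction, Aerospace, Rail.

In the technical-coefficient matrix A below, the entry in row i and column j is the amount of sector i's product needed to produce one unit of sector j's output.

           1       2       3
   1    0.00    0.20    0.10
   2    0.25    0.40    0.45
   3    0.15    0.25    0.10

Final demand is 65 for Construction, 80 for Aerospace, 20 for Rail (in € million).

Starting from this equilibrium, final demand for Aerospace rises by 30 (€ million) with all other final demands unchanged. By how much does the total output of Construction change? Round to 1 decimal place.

Δx_1 = 17.4

I − A =
  [   1.00    -0.20    -0.10]
  [  -0.25     0.60    -0.45]
  [  -0.15    -0.25     0.90]
Cofactors of I−A, C_ij = (−1)^(i+j)·(minor ij) (rows/columns in the sector order above):
  C_11 = (0.60)(0.90) − (-0.45)(-0.25) = 0.4275
  C_12 = −[(-0.25)(0.90) − (-0.45)(-0.15)] = 0.2925
  C_13 = (-0.25)(-0.25) − (0.60)(-0.15) = 0.1525
  C_21 = −[(-0.20)(0.90) − (-0.10)(-0.25)] = 0.2050
  C_22 = (1.00)(0.90) − (-0.10)(-0.15) = 0.8850
  C_23 = −[(1.00)(-0.25) − (-0.20)(-0.15)] = 0.2800
  C_31 = (-0.20)(-0.45) − (-0.10)(0.60) = 0.1500
  C_32 = −[(1.00)(-0.45) − (-0.10)(-0.25)] = 0.4750
  C_33 = (1.00)(0.60) − (-0.20)(-0.25) = 0.5500
det(I−A) = Σ_j (I−A)_1j·C_1j = (1.00)(0.4275) + (-0.20)(0.2925) + (-0.10)(0.1525) = 0.35375
adj(I−A) = Cᵀ =
  [ 0.4275   0.2050   0.1500]
  [ 0.2925   0.8850   0.4750]
  [ 0.1525   0.2800   0.5500]
(I − A)⁻¹ = adj(I−A) / det(I−A) ≈
  [   1.2085     0.5795     0.4240]
  [   0.8269     2.5018     1.3428]
  [   0.4311     0.7915     1.5548]
Δx = (I − A)⁻¹ Δd with Δd having +30 in the Aerospace component and 0 elsewhere.
So Δx_1 = L_12 · (+30), where L_12 = adj(I−A)_12 / det(I−A) = 0.2050 / 0.35375.
Δx_1 = 0.2050 × (+30) / 0.35375 = 6.15 / 0.35375 ≈ 17.4.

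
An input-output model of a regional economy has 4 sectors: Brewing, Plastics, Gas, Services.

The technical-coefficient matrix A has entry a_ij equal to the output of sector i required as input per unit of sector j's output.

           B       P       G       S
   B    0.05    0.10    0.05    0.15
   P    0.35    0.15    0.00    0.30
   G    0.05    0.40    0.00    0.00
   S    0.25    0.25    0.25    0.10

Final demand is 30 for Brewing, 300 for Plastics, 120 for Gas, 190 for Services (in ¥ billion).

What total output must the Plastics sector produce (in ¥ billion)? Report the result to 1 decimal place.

I − A =
  [   0.95    -0.10    -0.05    -0.15]
  [  -0.35     0.85     0.00    -0.30]
  [  -0.05    -0.40     1.00     0.00]
  [  -0.25    -0.25    -0.25     0.90]
Compute the cofactors C_ij = (−1)^(i+j)·(3×3 minor ij) of I−A; the adjugate is their transpose:
adj(I−A) = Cᵀ =
  [ 0.660000   0.160500   0.073875   0.163500]
  [ 0.393750   0.813375   0.103875   0.336750]
  [ 0.190500   0.333375   0.571500   0.142875]
  [ 0.345625   0.363125   0.208125   0.763375]
det(I−A) = Σ_j (I−A)_1j·C_1j = (0.95)(0.660000) + (-0.10)(0.393750) + (-0.05)(0.190500) + (-0.15)(0.345625) = 0.52625625
(I − A)⁻¹ = adj(I−A) / det(I−A) ≈
  [   1.2541     0.3050     0.1404     0.3107]
  [   0.7482     1.5456     0.1974     0.6399]
  [   0.3620     0.6335     1.0860     0.2715]
  [   0.6568     0.6900     0.3955     1.4506]
x = (I − A)⁻¹ d = adj(I−A)·d / det(I−A), with det(I−A) = 0.52625625:
  x_B = (0.660000·30 + 0.160500·300 + 0.073875·120 + 0.163500·190) / 0.52625625 = 107.88 / 0.52625625 ≈ 205.0
  x_P = (0.393750·30 + 0.813375·300 + 0.103875·120 + 0.336750·190) / 0.52625625 = 332.2725 / 0.52625625 ≈ 631.4
  x_G = (0.190500·30 + 0.333375·300 + 0.571500·120 + 0.142875·190) / 0.52625625 = 201.45375 / 0.52625625 ≈ 382.8
  x_S = (0.345625·30 + 0.363125·300 + 0.208125·120 + 0.763375·190) / 0.52625625 = 289.3225 / 0.52625625 ≈ 549.8

x_P = 631.4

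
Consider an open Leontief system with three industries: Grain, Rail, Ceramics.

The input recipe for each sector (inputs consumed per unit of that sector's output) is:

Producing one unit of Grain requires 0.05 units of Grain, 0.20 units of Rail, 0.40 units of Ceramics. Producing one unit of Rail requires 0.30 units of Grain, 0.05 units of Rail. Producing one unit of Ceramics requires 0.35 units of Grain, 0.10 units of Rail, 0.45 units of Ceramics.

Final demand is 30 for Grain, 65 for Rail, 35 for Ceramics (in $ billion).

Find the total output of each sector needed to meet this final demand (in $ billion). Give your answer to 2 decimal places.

x_G = 122.77, x_R = 110.37, x_C = 152.93

I − A =
  [   0.95    -0.30    -0.35]
  [  -0.20     0.95    -0.10]
  [  -0.40     0.00     0.55]
Cofactors of I−A, C_ij = (−1)^(i+j)·(minor ij) (rows/columns in the sector order above):
  C_11 = (0.95)(0.55) − (-0.10)(0.00) = 0.5225
  C_12 = −[(-0.20)(0.55) − (-0.10)(-0.40)] = 0.1500
  C_13 = (-0.20)(0.00) − (0.95)(-0.40) = 0.3800
  C_21 = −[(-0.30)(0.55) − (-0.35)(0.00)] = 0.1650
  C_22 = (0.95)(0.55) − (-0.35)(-0.40) = 0.3825
  C_23 = −[(0.95)(0.00) − (-0.30)(-0.40)] = 0.1200
  C_31 = (-0.30)(-0.10) − (-0.35)(0.95) = 0.3625
  C_32 = −[(0.95)(-0.10) − (-0.35)(-0.20)] = 0.1650
  C_33 = (0.95)(0.95) − (-0.30)(-0.20) = 0.8425
det(I−A) = Σ_j (I−A)_1j·C_1j = (0.95)(0.5225) + (-0.30)(0.1500) + (-0.35)(0.3800) = 0.318375
adj(I−A) = Cᵀ =
  [ 0.5225   0.1650   0.3625]
  [ 0.1500   0.3825   0.1650]
  [ 0.3800   0.1200   0.8425]
(I − A)⁻¹ = adj(I−A) / det(I−A) ≈
  [   1.6411     0.5183     1.1386]
  [   0.4711     1.2014     0.5183]
  [   1.1936     0.3769     2.6463]
x = (I − A)⁻¹ d = adj(I−A)·d / det(I−A), with det(I−A) = 0.318375:
  x_G = (0.5225·30 + 0.1650·65 + 0.3625·35) / 0.318375 = 39.0875 / 0.318375 ≈ 122.77
  x_R = (0.1500·30 + 0.3825·65 + 0.1650·35) / 0.318375 = 35.1375 / 0.318375 ≈ 110.37
  x_C = (0.3800·30 + 0.1200·65 + 0.8425·35) / 0.318375 = 48.6875 / 0.318375 ≈ 152.93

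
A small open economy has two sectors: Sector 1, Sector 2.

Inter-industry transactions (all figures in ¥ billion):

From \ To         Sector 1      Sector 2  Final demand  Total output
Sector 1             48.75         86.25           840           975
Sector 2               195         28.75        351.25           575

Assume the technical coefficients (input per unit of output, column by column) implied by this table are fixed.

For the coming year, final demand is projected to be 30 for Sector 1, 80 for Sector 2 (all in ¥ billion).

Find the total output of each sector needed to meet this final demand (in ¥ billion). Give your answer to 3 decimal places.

x_1 = 46.418, x_2 = 93.983

Technical coefficients a_ij = z_ij / X_j:
  a_11 = 48.75/975 = 0.05, a_21 = 195/975 = 0.20
  a_12 = 86.25/575 = 0.15, a_22 = 28.75/575 = 0.05
I − A =
  [   0.95    -0.15]
  [  -0.20     0.95]
det(I−A) = (0.95)(0.95) − (-0.15)(-0.20) = 0.8725
adj(I−A) = [[0.95, 0.15], [0.20, 0.95]]
(I − A)⁻¹ = adj(I−A) / det(I−A) ≈
  [   1.0888     0.1719]
  [   0.2292     1.0888]
x = (I − A)⁻¹ d = adj(I−A)·d / det(I−A), with det(I−A) = 0.8725:
  x_1 = (0.95·30 + 0.15·80) / 0.8725 = 40.50 / 0.8725 ≈ 46.418
  x_2 = (0.20·30 + 0.95·80) / 0.8725 = 82.00 / 0.8725 ≈ 93.983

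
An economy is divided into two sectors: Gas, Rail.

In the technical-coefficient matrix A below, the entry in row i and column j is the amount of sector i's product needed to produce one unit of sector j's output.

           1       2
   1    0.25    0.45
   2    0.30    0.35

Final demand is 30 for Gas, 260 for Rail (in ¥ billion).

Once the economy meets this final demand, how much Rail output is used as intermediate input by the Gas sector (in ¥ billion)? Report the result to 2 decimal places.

z_21 = 116.17

I − A =
  [   0.75    -0.45]
  [  -0.30     0.65]
det(I−A) = (0.75)(0.65) − (-0.45)(-0.30) = 0.3525
adj(I−A) = [[0.65, 0.45], [0.30, 0.75]]
(I − A)⁻¹ = adj(I−A) / det(I−A) ≈
  [   1.8440     1.2766]
  [   0.8511     2.1277]
First solve x = (I − A)⁻¹ d = adj(I−A)·d / det(I−A); in particular x_1 = (0.65·30 + 0.45·260) / 0.3525 = 136.50 / 0.3525 ≈ 387.2340.
Intermediate flow from 2 to 1: z_21 = a_21 · x_1 = 0.30 × 136.50 / 0.3525 = 40.95 / 0.3525 ≈ 116.17.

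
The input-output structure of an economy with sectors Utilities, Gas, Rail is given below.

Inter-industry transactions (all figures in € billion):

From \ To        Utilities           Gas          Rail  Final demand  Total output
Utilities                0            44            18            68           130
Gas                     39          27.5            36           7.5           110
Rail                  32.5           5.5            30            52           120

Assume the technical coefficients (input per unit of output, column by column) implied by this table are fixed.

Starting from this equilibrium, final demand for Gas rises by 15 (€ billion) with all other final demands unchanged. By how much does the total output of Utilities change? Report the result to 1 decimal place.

Technical coefficients a_ij = z_ij / X_j:
  a_UU = 0/130 = 0.00, a_GU = 39/130 = 0.30, a_RU = 32.5/130 = 0.25
  a_UG = 44/110 = 0.40, a_GG = 27.5/110 = 0.25, a_RG = 5.5/110 = 0.05
  a_UR = 18/120 = 0.15, a_GR = 36/120 = 0.30, a_RR = 30/120 = 0.25
I − A =
  [   1.00    -0.40    -0.15]
  [  -0.30     0.75    -0.30]
  [  -0.25    -0.05     0.75]
Cofactors of I−A, C_ij = (−1)^(i+j)·(minor ij) (rows/columns in the sector order above):
  C_11 = (0.75)(0.75) − (-0.30)(-0.05) = 0.5475
  C_12 = −[(-0.30)(0.75) − (-0.30)(-0.25)] = 0.3000
  C_13 = (-0.30)(-0.05) − (0.75)(-0.25) = 0.2025
  C_21 = −[(-0.40)(0.75) − (-0.15)(-0.05)] = 0.3075
  C_22 = (1.00)(0.75) − (-0.15)(-0.25) = 0.7125
  C_23 = −[(1.00)(-0.05) − (-0.40)(-0.25)] = 0.1500
  C_31 = (-0.40)(-0.30) − (-0.15)(0.75) = 0.2325
  C_32 = −[(1.00)(-0.30) − (-0.15)(-0.30)] = 0.3450
  C_33 = (1.00)(0.75) − (-0.40)(-0.30) = 0.6300
det(I−A) = Σ_j (I−A)_1j·C_1j = (1.00)(0.5475) + (-0.40)(0.3000) + (-0.15)(0.2025) = 0.397125
adj(I−A) = Cᵀ =
  [ 0.5475   0.3075   0.2325]
  [ 0.3000   0.7125   0.3450]
  [ 0.2025   0.1500   0.6300]
(I − A)⁻¹ = adj(I−A) / det(I−A) ≈
  [   1.3787     0.7743     0.5855]
  [   0.7554     1.7941     0.8687]
  [   0.5099     0.3777     1.5864]
Δx = (I − A)⁻¹ Δd with Δd having +15 in the Gas component and 0 elsewhere.
So Δx_U = L_UG · (+15), where L_UG = adj(I−A)_UG / det(I−A) = 0.3075 / 0.397125.
Δx_U = 0.3075 × (+15) / 0.397125 = 4.6125 / 0.397125 ≈ 11.6.

Δx_U = 11.6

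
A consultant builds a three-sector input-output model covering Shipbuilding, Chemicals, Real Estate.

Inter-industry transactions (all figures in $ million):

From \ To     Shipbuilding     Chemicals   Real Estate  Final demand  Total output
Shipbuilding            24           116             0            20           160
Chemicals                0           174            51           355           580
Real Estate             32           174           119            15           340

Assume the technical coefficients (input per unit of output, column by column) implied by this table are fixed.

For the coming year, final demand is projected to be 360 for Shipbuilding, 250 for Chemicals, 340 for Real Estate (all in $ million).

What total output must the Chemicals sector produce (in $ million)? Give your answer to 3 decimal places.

Technical coefficients a_ij = z_ij / X_j:
  a_SS = 24/160 = 0.15, a_CS = 0/160 = 0.00, a_RS = 32/160 = 0.20
  a_SC = 116/580 = 0.20, a_CC = 174/580 = 0.30, a_RC = 174/580 = 0.30
  a_SR = 0/340 = 0.00, a_CR = 51/340 = 0.15, a_RR = 119/340 = 0.35
I − A =
  [   0.85    -0.20     0.00]
  [   0.00     0.70    -0.15]
  [  -0.20    -0.30     0.65]
Cofactors of I−A, C_ij = (−1)^(i+j)·(minor ij) (rows/columns in the sector order above):
  C_11 = (0.70)(0.65) − (-0.15)(-0.30) = 0.4100
  C_12 = −[(0.00)(0.65) − (-0.15)(-0.20)] = 0.0300
  C_13 = (0.00)(-0.30) − (0.70)(-0.20) = 0.1400
  C_21 = −[(-0.20)(0.65) − (0.00)(-0.30)] = 0.1300
  C_22 = (0.85)(0.65) − (0.00)(-0.20) = 0.5525
  C_23 = −[(0.85)(-0.30) − (-0.20)(-0.20)] = 0.2950
  C_31 = (-0.20)(-0.15) − (0.00)(0.70) = 0.0300
  C_32 = −[(0.85)(-0.15) − (0.00)(0.00)] = 0.1275
  C_33 = (0.85)(0.70) − (-0.20)(0.00) = 0.5950
det(I−A) = Σ_j (I−A)_1j·C_1j = (0.85)(0.4100) + (-0.20)(0.0300) + (0.00)(0.1400) = 0.3425
adj(I−A) = Cᵀ =
  [ 0.4100   0.1300   0.0300]
  [ 0.0300   0.5525   0.1275]
  [ 0.1400   0.2950   0.5950]
(I − A)⁻¹ = adj(I−A) / det(I−A) ≈
  [   1.1971     0.3796     0.0876]
  [   0.0876     1.6131     0.3723]
  [   0.4088     0.8613     1.7372]
x = (I − A)⁻¹ d = adj(I−A)·d / det(I−A), with det(I−A) = 0.3425:
  x_S = (0.4100·360 + 0.1300·250 + 0.0300·340) / 0.3425 = 190.30 / 0.3425 ≈ 555.620
  x_C = (0.0300·360 + 0.5525·250 + 0.1275·340) / 0.3425 = 192.275 / 0.3425 ≈ 561.387
  x_R = (0.1400·360 + 0.2950·250 + 0.5950·340) / 0.3425 = 326.45 / 0.3425 ≈ 953.139

x_C = 561.387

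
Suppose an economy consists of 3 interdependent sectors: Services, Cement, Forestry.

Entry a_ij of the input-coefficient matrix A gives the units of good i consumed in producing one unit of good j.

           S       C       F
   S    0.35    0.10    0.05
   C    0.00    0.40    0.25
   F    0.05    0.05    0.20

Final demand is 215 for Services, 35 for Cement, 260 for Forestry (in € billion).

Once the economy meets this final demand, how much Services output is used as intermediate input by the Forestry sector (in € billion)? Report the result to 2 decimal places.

z_SF = 18.13

I − A =
  [   0.65    -0.10    -0.05]
  [   0.00     0.60    -0.25]
  [  -0.05    -0.05     0.80]
Cofactors of I−A, C_ij = (−1)^(i+j)·(minor ij) (rows/columns in the sector order above):
  C_11 = (0.60)(0.80) − (-0.25)(-0.05) = 0.4675
  C_12 = −[(0.00)(0.80) − (-0.25)(-0.05)] = 0.0125
  C_13 = (0.00)(-0.05) − (0.60)(-0.05) = 0.0300
  C_21 = −[(-0.10)(0.80) − (-0.05)(-0.05)] = 0.0825
  C_22 = (0.65)(0.80) − (-0.05)(-0.05) = 0.5175
  C_23 = −[(0.65)(-0.05) − (-0.10)(-0.05)] = 0.0375
  C_31 = (-0.10)(-0.25) − (-0.05)(0.60) = 0.0550
  C_32 = −[(0.65)(-0.25) − (-0.05)(0.00)] = 0.1625
  C_33 = (0.65)(0.60) − (-0.10)(0.00) = 0.3900
det(I−A) = Σ_j (I−A)_1j·C_1j = (0.65)(0.4675) + (-0.10)(0.0125) + (-0.05)(0.0300) = 0.301125
adj(I−A) = Cᵀ =
  [ 0.4675   0.0825   0.0550]
  [ 0.0125   0.5175   0.1625]
  [ 0.0300   0.0375   0.3900]
(I − A)⁻¹ = adj(I−A) / det(I−A) ≈
  [   1.5525     0.2740     0.1826]
  [   0.0415     1.7186     0.5396]
  [   0.0996     0.1245     1.2951]
First solve x = (I − A)⁻¹ d = adj(I−A)·d / det(I−A); in particular x_F = (0.0300·215 + 0.0375·35 + 0.3900·260) / 0.301125 = 109.1625 / 0.301125 ≈ 362.5156.
Intermediate flow from S to F: z_SF = a_SF · x_F = 0.05 × 109.1625 / 0.301125 = 5.458125 / 0.301125 ≈ 18.13.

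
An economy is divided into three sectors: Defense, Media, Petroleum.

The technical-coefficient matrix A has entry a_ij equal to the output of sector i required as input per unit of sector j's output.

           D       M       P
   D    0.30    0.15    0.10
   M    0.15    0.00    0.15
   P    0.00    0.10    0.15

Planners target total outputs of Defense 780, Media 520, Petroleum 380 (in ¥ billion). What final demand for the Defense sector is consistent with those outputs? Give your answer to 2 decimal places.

d_D = 430.00

I − A =
  [   0.70    -0.15    -0.10]
  [  -0.15     1.00    -0.15]
  [   0.00    -0.10     0.85]
d = (I − A) x:
  d_D = (+0.70)·780 + (-0.15)·520 + (-0.10)·380 = 430.00
  d_M = (-0.15)·780 + (+1.00)·520 + (-0.15)·380 = 346.00
  d_P = (+0.00)·780 + (-0.10)·520 + (+0.85)·380 = 271.00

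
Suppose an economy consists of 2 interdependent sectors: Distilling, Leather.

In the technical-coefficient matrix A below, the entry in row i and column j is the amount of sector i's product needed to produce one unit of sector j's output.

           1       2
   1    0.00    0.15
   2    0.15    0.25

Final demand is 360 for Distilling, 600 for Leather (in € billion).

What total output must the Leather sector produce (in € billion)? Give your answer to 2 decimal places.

x_2 = 898.97

I − A =
  [   1.00    -0.15]
  [  -0.15     0.75]
det(I−A) = (1.00)(0.75) − (-0.15)(-0.15) = 0.7275
adj(I−A) = [[0.75, 0.15], [0.15, 1.00]]
(I − A)⁻¹ = adj(I−A) / det(I−A) ≈
  [   1.0309     0.2062]
  [   0.2062     1.3746]
x = (I − A)⁻¹ d = adj(I−A)·d / det(I−A), with det(I−A) = 0.7275:
  x_1 = (0.75·360 + 0.15·600) / 0.7275 = 360.00 / 0.7275 ≈ 494.85
  x_2 = (0.15·360 + 1.00·600) / 0.7275 = 654.00 / 0.7275 ≈ 898.97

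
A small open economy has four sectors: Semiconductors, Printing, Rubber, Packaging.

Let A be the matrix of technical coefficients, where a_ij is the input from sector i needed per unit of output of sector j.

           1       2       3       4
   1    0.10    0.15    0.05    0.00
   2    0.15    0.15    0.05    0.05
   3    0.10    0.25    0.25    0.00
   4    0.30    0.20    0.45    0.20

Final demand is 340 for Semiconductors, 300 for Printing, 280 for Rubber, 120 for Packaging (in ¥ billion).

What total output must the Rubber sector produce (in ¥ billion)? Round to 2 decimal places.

I − A =
  [   0.90    -0.15    -0.05     0.00]
  [  -0.15     0.85    -0.05    -0.05]
  [  -0.10    -0.25     0.75     0.00]
  [  -0.30    -0.20    -0.45     0.80]
Compute the cofactors C_ij = (−1)^(i+j)·(3×3 minor ij) of I−A; the adjugate is their transpose:
adj(I−A) = Cᵀ =
  [ 0.486875   0.100000   0.042875   0.006250]
  [ 0.107500   0.536000   0.063000   0.033500]
  [ 0.100750   0.192000   0.582750   0.012000]
  [ 0.266125   0.279500   0.359625   0.538750]
det(I−A) = Σ_j (I−A)_1j·C_1j = (0.90)(0.486875) + (-0.15)(0.107500) + (-0.05)(0.100750) + (0.00)(0.266125) = 0.417025
(I − A)⁻¹ = adj(I−A) / det(I−A) ≈
  [   1.1675     0.2398     0.1028     0.0150]
  [   0.2578     1.2853     0.1511     0.0803]
  [   0.2416     0.4604     1.3974     0.0288]
  [   0.6382     0.6702     0.8624     1.2919]
x = (I − A)⁻¹ d = adj(I−A)·d / det(I−A), with det(I−A) = 0.417025:
  x_1 = (0.486875·340 + 0.100000·300 + 0.042875·280 + 0.006250·120) / 0.417025 = 208.2925 / 0.417025 ≈ 499.47
  x_2 = (0.107500·340 + 0.536000·300 + 0.063000·280 + 0.033500·120) / 0.417025 = 219.01 / 0.417025 ≈ 525.17
  x_3 = (0.100750·340 + 0.192000·300 + 0.582750·280 + 0.012000·120) / 0.417025 = 256.465 / 0.417025 ≈ 614.99
  x_4 = (0.266125·340 + 0.279500·300 + 0.359625·280 + 0.538750·120) / 0.417025 = 339.6775 / 0.417025 ≈ 814.53

x_3 = 614.99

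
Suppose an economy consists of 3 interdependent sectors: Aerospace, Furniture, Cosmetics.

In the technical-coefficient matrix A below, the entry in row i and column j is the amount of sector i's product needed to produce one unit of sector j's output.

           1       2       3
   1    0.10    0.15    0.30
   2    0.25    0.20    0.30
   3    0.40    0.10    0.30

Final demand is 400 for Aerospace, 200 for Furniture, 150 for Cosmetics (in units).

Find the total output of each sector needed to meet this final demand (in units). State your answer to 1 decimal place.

I − A =
  [   0.90    -0.15    -0.30]
  [  -0.25     0.80    -0.30]
  [  -0.40    -0.10     0.70]
Cofactors of I−A, C_ij = (−1)^(i+j)·(minor ij) (rows/columns in the sector order above):
  C_11 = (0.80)(0.70) − (-0.30)(-0.10) = 0.5300
  C_12 = −[(-0.25)(0.70) − (-0.30)(-0.40)] = 0.2950
  C_13 = (-0.25)(-0.10) − (0.80)(-0.40) = 0.3450
  C_21 = −[(-0.15)(0.70) − (-0.30)(-0.10)] = 0.1350
  C_22 = (0.90)(0.70) − (-0.30)(-0.40) = 0.5100
  C_23 = −[(0.90)(-0.10) − (-0.15)(-0.40)] = 0.1500
  C_31 = (-0.15)(-0.30) − (-0.30)(0.80) = 0.2850
  C_32 = −[(0.90)(-0.30) − (-0.30)(-0.25)] = 0.3450
  C_33 = (0.90)(0.80) − (-0.15)(-0.25) = 0.6825
det(I−A) = Σ_j (I−A)_1j·C_1j = (0.90)(0.5300) + (-0.15)(0.2950) + (-0.30)(0.3450) = 0.32925
adj(I−A) = Cᵀ =
  [ 0.5300   0.1350   0.2850]
  [ 0.2950   0.5100   0.3450]
  [ 0.3450   0.1500   0.6825]
(I − A)⁻¹ = adj(I−A) / det(I−A) ≈
  [   1.6097     0.4100     0.8656]
  [   0.8960     1.5490     1.0478]
  [   1.0478     0.4556     2.0729]
x = (I − A)⁻¹ d = adj(I−A)·d / det(I−A), with det(I−A) = 0.32925:
  x_1 = (0.5300·400 + 0.1350·200 + 0.2850·150) / 0.32925 = 281.75 / 0.32925 ≈ 855.7
  x_2 = (0.2950·400 + 0.5100·200 + 0.3450·150) / 0.32925 = 271.75 / 0.32925 ≈ 825.4
  x_3 = (0.3450·400 + 0.1500·200 + 0.6825·150) / 0.32925 = 270.375 / 0.32925 ≈ 821.2

x_1 = 855.7, x_2 = 825.4, x_3 = 821.2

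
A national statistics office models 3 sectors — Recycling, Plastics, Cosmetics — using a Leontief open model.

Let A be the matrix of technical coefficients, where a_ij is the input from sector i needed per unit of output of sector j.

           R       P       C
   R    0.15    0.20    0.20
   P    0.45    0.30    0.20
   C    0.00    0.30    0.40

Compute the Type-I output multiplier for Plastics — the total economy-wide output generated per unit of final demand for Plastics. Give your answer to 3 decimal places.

I − A =
  [   0.85    -0.20    -0.20]
  [  -0.45     0.70    -0.20]
  [   0.00    -0.30     0.60]
Cofactors of I−A, C_ij = (−1)^(i+j)·(minor ij) (rows/columns in the sector order above):
  C_11 = (0.70)(0.60) − (-0.20)(-0.30) = 0.3600
  C_12 = −[(-0.45)(0.60) − (-0.20)(0.00)] = 0.2700
  C_13 = (-0.45)(-0.30) − (0.70)(0.00) = 0.1350
  C_21 = −[(-0.20)(0.60) − (-0.20)(-0.30)] = 0.1800
  C_22 = (0.85)(0.60) − (-0.20)(0.00) = 0.5100
  C_23 = −[(0.85)(-0.30) − (-0.20)(0.00)] = 0.2550
  C_31 = (-0.20)(-0.20) − (-0.20)(0.70) = 0.1800
  C_32 = −[(0.85)(-0.20) − (-0.20)(-0.45)] = 0.2600
  C_33 = (0.85)(0.70) − (-0.20)(-0.45) = 0.5050
det(I−A) = Σ_j (I−A)_1j·C_1j = (0.85)(0.3600) + (-0.20)(0.2700) + (-0.20)(0.1350) = 0.2250
adj(I−A) = Cᵀ =
  [ 0.3600   0.1800   0.1800]
  [ 0.2700   0.5100   0.2600]
  [ 0.1350   0.2550   0.5050]
(I − A)⁻¹ = adj(I−A) / det(I−A) ≈
  [   1.6000     0.8000     0.8000]
  [   1.2000     2.2667     1.1556]
  [   0.6000     1.1333     2.2444]
The output multiplier for sector j is the column-j sum of the Leontief inverse (I − A)⁻¹ = adj(I−A) / det(I−A).
Column P of adj(I−A): (0.1800, 0.5100, 0.2550); det(I−A) = 0.2250.
m_P = (0.1800 + 0.5100 + 0.2550) / 0.2250 = 0.945 / 0.2250 = 4.200.

m_P = 4.200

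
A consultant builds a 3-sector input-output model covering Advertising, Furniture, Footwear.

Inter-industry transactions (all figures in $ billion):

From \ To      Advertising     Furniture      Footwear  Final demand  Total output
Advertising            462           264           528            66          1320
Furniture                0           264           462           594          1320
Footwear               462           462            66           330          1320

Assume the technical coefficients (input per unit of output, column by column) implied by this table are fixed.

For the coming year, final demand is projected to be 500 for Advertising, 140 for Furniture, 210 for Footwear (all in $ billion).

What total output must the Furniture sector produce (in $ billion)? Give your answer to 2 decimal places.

x_2 = 632.93

Technical coefficients a_ij = z_ij / X_j:
  a_11 = 462/1320 = 0.35, a_21 = 0/1320 = 0.00, a_31 = 462/1320 = 0.35
  a_12 = 264/1320 = 0.20, a_22 = 264/1320 = 0.20, a_32 = 462/1320 = 0.35
  a_13 = 528/1320 = 0.40, a_23 = 462/1320 = 0.35, a_33 = 66/1320 = 0.05
I − A =
  [   0.65    -0.20    -0.40]
  [   0.00     0.80    -0.35]
  [  -0.35    -0.35     0.95]
Cofactors of I−A, C_ij = (−1)^(i+j)·(minor ij) (rows/columns in the sector order above):
  C_11 = (0.80)(0.95) − (-0.35)(-0.35) = 0.6375
  C_12 = −[(0.00)(0.95) − (-0.35)(-0.35)] = 0.1225
  C_13 = (0.00)(-0.35) − (0.80)(-0.35) = 0.2800
  C_21 = −[(-0.20)(0.95) − (-0.40)(-0.35)] = 0.3300
  C_22 = (0.65)(0.95) − (-0.40)(-0.35) = 0.4775
  C_23 = −[(0.65)(-0.35) − (-0.20)(-0.35)] = 0.2975
  C_31 = (-0.20)(-0.35) − (-0.40)(0.80) = 0.3900
  C_32 = −[(0.65)(-0.35) − (-0.40)(0.00)] = 0.2275
  C_33 = (0.65)(0.80) − (-0.20)(0.00) = 0.5200
det(I−A) = Σ_j (I−A)_1j·C_1j = (0.65)(0.6375) + (-0.20)(0.1225) + (-0.40)(0.2800) = 0.277875
adj(I−A) = Cᵀ =
  [ 0.6375   0.3300   0.3900]
  [ 0.1225   0.4775   0.2275]
  [ 0.2800   0.2975   0.5200]
(I − A)⁻¹ = adj(I−A) / det(I−A) ≈
  [   2.2942     1.1876     1.4035]
  [   0.4408     1.7184     0.8187]
  [   1.0076     1.0706     1.8713]
x = (I − A)⁻¹ d = adj(I−A)·d / det(I−A), with det(I−A) = 0.277875:
  x_1 = (0.6375·500 + 0.3300·140 + 0.3900·210) / 0.277875 = 446.85 / 0.277875 ≈ 1608.10
  x_2 = (0.1225·500 + 0.4775·140 + 0.2275·210) / 0.277875 = 175.875 / 0.277875 ≈ 632.93
  x_3 = (0.2800·500 + 0.2975·140 + 0.5200·210) / 0.277875 = 290.85 / 0.277875 ≈ 1046.69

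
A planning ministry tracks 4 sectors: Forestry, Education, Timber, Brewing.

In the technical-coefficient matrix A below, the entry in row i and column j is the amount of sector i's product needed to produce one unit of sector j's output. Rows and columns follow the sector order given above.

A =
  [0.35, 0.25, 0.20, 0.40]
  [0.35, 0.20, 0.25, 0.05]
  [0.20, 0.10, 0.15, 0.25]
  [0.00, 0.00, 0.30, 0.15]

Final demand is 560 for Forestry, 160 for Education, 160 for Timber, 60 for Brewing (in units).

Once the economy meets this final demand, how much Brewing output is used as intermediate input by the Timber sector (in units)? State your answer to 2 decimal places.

z_43 = 271.82

I − A =
  [   0.65    -0.25    -0.20    -0.40]
  [  -0.35     0.80    -0.25    -0.05]
  [  -0.20    -0.10     0.85    -0.25]
  [   0.00     0.00    -0.30     0.85]
Compute the cofactors C_ij = (−1)^(i+j)·(3×3 minor ij) of I−A; the adjugate is their transpose:
adj(I−A) = Cᵀ =
  [ 0.495250   0.190875   0.288875   0.329250]
  [ 0.272125   0.362875   0.249375   0.222750]
  [ 0.165750   0.097750   0.367625   0.191875]
  [ 0.058500   0.034500   0.129750   0.299875]
det(I−A) = Σ_j (I−A)_1j·C_1j = (0.65)(0.495250) + (-0.25)(0.272125) + (-0.20)(0.165750) + (-0.40)(0.058500) = 0.19733125
(I − A)⁻¹ = adj(I−A) / det(I−A) ≈
  [   2.5097     0.9673     1.4639     1.6685]
  [   1.3790     1.8389     1.2637     1.1288]
  [   0.8400     0.4954     1.8630     0.9723]
  [   0.2965     0.1748     0.6575     1.5197]
First solve x = (I − A)⁻¹ d = adj(I−A)·d / det(I−A); in particular x_3 = (0.165750·560 + 0.097750·160 + 0.367625·160 + 0.191875·60) / 0.19733125 = 178.7925 / 0.19733125 ≈ 906.0526.
Intermediate flow from 4 to 3: z_43 = a_43 · x_3 = 0.30 × 178.7925 / 0.19733125 = 53.63775 / 0.19733125 ≈ 271.82.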